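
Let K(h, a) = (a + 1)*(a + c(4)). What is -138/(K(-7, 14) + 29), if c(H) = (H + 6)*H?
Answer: -138/839 ≈ -0.16448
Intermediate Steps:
c(H) = H*(6 + H) (c(H) = (6 + H)*H = H*(6 + H))
K(h, a) = (1 + a)*(40 + a) (K(h, a) = (a + 1)*(a + 4*(6 + 4)) = (1 + a)*(a + 4*10) = (1 + a)*(a + 40) = (1 + a)*(40 + a))
-138/(K(-7, 14) + 29) = -138/((40 + 14**2 + 41*14) + 29) = -138/((40 + 196 + 574) + 29) = -138/(810 + 29) = -138/839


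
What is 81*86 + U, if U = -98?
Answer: 6868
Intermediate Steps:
81*86 + U = 81*86 - 98 = 6966 - 98 = 6868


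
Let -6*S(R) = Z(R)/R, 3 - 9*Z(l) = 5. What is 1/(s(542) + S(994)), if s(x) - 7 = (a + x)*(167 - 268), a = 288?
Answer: -26838/2249641673 ≈ -1.1930e-5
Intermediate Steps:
Z(l) = -2/9 (Z(l) = 1/3 - 1/9*5 = 1/3 - 5/9 = -2/9)
S(R) = 1/(27*R) (S(R) = -(-1)/(27*R) = 1/(27*R))
s(x) = -29081 - 101*x (s(x) = 7 + (288 + x)*(167 - 268) = 7 + (288 + x)*(-101) = 7 + (-29088 - 101*x) = -29081 - 101*x)
1/(s(542) + S(994)) = 1/((-29081 - 101*542) + (1/27)/994) = 1/((-29081 - 54742) + (1/27)*(1/994)) = 1/(-83823 + 1/26838) = 1/(-2249641673/26838) = -26838/2249641673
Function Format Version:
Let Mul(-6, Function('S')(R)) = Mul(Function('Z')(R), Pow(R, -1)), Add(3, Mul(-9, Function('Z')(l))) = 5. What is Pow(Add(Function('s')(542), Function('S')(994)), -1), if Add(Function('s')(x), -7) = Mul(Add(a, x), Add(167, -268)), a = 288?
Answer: Rational(-26838, 2249641673) ≈ -1.1930e-5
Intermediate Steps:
Function('Z')(l) = Rational(-2, 9) (Function('Z')(l) = Add(Rational(1, 3), Mul(Rational(-1, 9), 5)) = Add(Rational(1, 3), Rational(-5, 9)) = Rational(-2, 9))
Function('S')(R) = Mul(Rational(1, 27), Pow(R, -1)) (Function('S')(R) = Mul(Rational(-1, 6), Mul(Rational(-2, 9), Pow(R, -1))) = Mul(Rational(1, 27), Pow(R, -1)))
Function('s')(x) = Add(-29081, Mul(-101, x)) (Function('s')(x) = Add(7, Mul(Add(288, x), Add(167, -268))) = Add(7, Mul(Add(288, x), -101)) = Add(7, Add(-29088, Mul(-101, x))) = Add(-29081, Mul(-101, x)))
Pow(Add(Function('s')(542), Function('S')(994)), -1) = Pow(Add(Add(-29081, Mul(-101, 542)), Mul(Rational(1, 27), Pow(994, -1))), -1) = Pow(Add(Add(-29081, -54742), Mul(Rational(1, 27), Rational(1, 994))), -1) = Pow(Add(-83823, Rational(1, 26838)), -1) = Pow(Rational(-2249641673, 26838), -1) = Rational(-26838, 2249641673)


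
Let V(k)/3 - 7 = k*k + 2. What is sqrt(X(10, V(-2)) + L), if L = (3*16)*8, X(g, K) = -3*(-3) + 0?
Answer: sqrt(393) ≈ 19.824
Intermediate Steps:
V(k) = 27 + 3*k**2 (V(k) = 21 + 3*(k*k + 2) = 21 + 3*(k**2 + 2) = 21 + 3*(2 + k**2) = 21 + (6 + 3*k**2) = 27 + 3*k**2)
X(g, K) = 9 (X(g, K) = 9 + 0 = 9)
L = 384 (L = 48*8 = 384)
sqrt(X(10, V(-2)) + L) = sqrt(9 + 384) = sqrt(393)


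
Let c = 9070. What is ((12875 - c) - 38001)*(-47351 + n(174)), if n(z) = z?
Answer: 1613264692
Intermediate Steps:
((12875 - c) - 38001)*(-47351 + n(174)) = ((12875 - 1*9070) - 38001)*(-47351 + 174) = ((12875 - 9070) - 38001)*(-47177) = (3805 - 38001)*(-47177) = -34196*(-47177) = 1613264692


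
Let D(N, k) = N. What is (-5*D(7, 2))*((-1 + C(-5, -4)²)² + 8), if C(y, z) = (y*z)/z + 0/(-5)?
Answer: -20440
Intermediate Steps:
C(y, z) = y (C(y, z) = y + 0*(-⅕) = y + 0 = y)
(-5*D(7, 2))*((-1 + C(-5, -4)²)² + 8) = (-5*7)*((-1 + (-5)²)² + 8) = -35*((-1 + 25)² + 8) = -35*(24² + 8) = -35*(576 + 8) = -35*584 = -20440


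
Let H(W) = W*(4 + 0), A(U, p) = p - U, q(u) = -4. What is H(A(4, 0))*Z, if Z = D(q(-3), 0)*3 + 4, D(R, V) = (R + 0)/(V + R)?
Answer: -112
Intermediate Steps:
D(R, V) = R/(R + V)
Z = 7 (Z = -4/(-4 + 0)*3 + 4 = -4/(-4)*3 + 4 = -4*(-1/4)*3 + 4 = 1*3 + 4 = 3 + 4 = 7)
H(W) = 4*W (H(W) = W*4 = 4*W)
H(A(4, 0))*Z = (4*(0 - 1*4))*7 = (4*(0 - 4))*7 = (4*(-4))*7 = -16*7 = -112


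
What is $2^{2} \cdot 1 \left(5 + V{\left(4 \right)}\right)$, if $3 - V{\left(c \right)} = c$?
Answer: $16$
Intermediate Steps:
$V{\left(c \right)} = 3 - c$
$2^{2} \cdot 1 \left(5 + V{\left(4 \right)}\right) = 2^{2} \cdot 1 \left(5 + \left(3 - 4\right)\right) = 4 \cdot 1 \left(5 + \left(3 - 4\right)\right) = 4 \cdot 1 \left(5 - 1\right) = 4 \cdot 1 \cdot 4 = 4 \cdot 4 = 16$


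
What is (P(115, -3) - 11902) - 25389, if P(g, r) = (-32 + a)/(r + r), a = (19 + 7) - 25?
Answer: -223715/6 ≈ -37286.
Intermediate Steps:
a = 1 (a = 26 - 25 = 1)
P(g, r) = -31/(2*r) (P(g, r) = (-32 + 1)/(r + r) = -31*1/(2*r) = -31/(2*r))
(P(115, -3) - 11902) - 25389 = (-31/2/(-3) - 11902) - 25389 = (-31/2*(-1/3) - 11902) - 25389 = (31/6 - 11902) - 25389 = -71381/6 - 25389 = -223715/6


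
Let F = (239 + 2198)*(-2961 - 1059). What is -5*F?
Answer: 48983700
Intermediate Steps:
F = -9796740 (F = 2437*(-4020) = -9796740)
-5*F = -5*(-9796740) = 48983700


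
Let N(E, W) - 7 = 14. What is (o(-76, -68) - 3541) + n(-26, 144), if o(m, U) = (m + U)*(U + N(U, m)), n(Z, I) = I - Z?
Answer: 3397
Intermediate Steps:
N(E, W) = 21 (N(E, W) = 7 + 14 = 21)
o(m, U) = (21 + U)*(U + m) (o(m, U) = (m + U)*(U + 21) = (U + m)*(21 + U) = (21 + U)*(U + m))
(o(-76, -68) - 3541) + n(-26, 144) = (((-68)² + 21*(-68) + 21*(-76) - 68*(-76)) - 3541) + (144 - 1*(-26)) = ((4624 - 1428 - 1596 + 5168) - 3541) + (144 + 26) = (6768 - 3541) + 170 = 3227 + 170 = 3397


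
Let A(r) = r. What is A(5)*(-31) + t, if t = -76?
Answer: -231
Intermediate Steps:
A(5)*(-31) + t = 5*(-31) - 76 = -155 - 76 = -231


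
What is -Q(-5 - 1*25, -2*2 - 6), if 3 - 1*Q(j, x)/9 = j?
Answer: -297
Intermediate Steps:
Q(j, x) = 27 - 9*j
-Q(-5 - 1*25, -2*2 - 6) = -(27 - 9*(-5 - 1*25)) = -(27 - 9*(-5 - 25)) = -(27 - 9*(-30)) = -(27 + 270) = -1*297 = -297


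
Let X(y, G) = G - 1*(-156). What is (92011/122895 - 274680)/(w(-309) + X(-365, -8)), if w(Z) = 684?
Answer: -33756706589/102248640 ≈ -330.14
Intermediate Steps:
X(y, G) = 156 + G (X(y, G) = G + 156 = 156 + G)
(92011/122895 - 274680)/(w(-309) + X(-365, -8)) = (92011/122895 - 274680)/(684 + (156 - 8)) = (92011*(1/122895) - 274680)/(684 + 148) = (92011/122895 - 274680)/832 = -33756706589/122895*1/832 = -33756706589/102248640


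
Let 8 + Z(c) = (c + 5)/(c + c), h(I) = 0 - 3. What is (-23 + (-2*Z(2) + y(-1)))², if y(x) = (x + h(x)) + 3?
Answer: 529/4 ≈ 132.25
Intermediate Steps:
h(I) = -3
y(x) = x (y(x) = (x - 3) + 3 = (-3 + x) + 3 = x)
Z(c) = -8 + (5 + c)/(2*c) (Z(c) = -8 + (c + 5)/(c + c) = -8 + (5 + c)/((2*c)) = -8 + (5 + c)*(1/(2*c)) = -8 + (5 + c)/(2*c))
(-23 + (-2*Z(2) + y(-1)))² = (-23 + (-5*(1 - 3*2)/2 - 1))² = (-23 + (-5*(1 - 6)/2 - 1))² = (-23 + (-5*(-5)/2 - 1))² = (-23 + (-2*(-25/4) - 1))² = (-23 + (25/2 - 1))² = (-23 + 23/2)² = (-23/2)² = 529/4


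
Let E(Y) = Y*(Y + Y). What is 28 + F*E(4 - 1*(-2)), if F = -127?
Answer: -9116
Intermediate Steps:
E(Y) = 2*Y**2 (E(Y) = Y*(2*Y) = 2*Y**2)
28 + F*E(4 - 1*(-2)) = 28 - 254*(4 - 1*(-2))**2 = 28 - 254*(4 + 2)**2 = 28 - 254*6**2 = 28 - 254*36 = 28 - 127*72 = 28 - 9144 = -9116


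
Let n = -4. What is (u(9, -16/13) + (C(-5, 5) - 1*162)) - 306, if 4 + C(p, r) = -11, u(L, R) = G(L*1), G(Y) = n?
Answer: -487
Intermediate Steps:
G(Y) = -4
u(L, R) = -4
C(p, r) = -15 (C(p, r) = -4 - 11 = -15)
(u(9, -16/13) + (C(-5, 5) - 1*162)) - 306 = (-4 + (-15 - 1*162)) - 306 = (-4 + (-15 - 162)) - 306 = (-4 - 177) - 306 = -181 - 306 = -487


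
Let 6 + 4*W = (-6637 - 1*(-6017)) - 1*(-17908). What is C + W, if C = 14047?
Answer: 36735/2 ≈ 18368.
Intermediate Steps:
W = 8641/2 (W = -3/2 + ((-6637 - 1*(-6017)) - 1*(-17908))/4 = -3/2 + ((-6637 + 6017) + 17908)/4 = -3/2 + (-620 + 17908)/4 = -3/2 + (¼)*17288 = -3/2 + 4322 = 8641/2 ≈ 4320.5)
C + W = 14047 + 8641/2 = 36735/2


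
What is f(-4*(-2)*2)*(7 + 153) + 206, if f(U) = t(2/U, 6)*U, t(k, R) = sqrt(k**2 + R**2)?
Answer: 206 + 320*sqrt(2305) ≈ 15569.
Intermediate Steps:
t(k, R) = sqrt(R**2 + k**2)
f(U) = U*sqrt(36 + 4/U**2) (f(U) = sqrt(6**2 + (2/U)**2)*U = sqrt(36 + 4/U**2)*U = U*sqrt(36 + 4/U**2))
f(-4*(-2)*2)*(7 + 153) + 206 = (2*(-4*(-2)*2)*sqrt(9 + (-4*(-2)*2)**(-2)))*(7 + 153) + 206 = (2*(8*2)*sqrt(9 + (8*2)**(-2)))*160 + 206 = (2*16*sqrt(9 + 16**(-2)))*160 + 206 = (2*16*sqrt(9 + 1/256))*160 + 206 = (2*16*sqrt(2305/256))*160 + 206 = (2*16*(sqrt(2305)/16))*160 + 206 = (2*sqrt(2305))*160 + 206 = 320*sqrt(2305) + 206 = 206 + 320*sqrt(2305)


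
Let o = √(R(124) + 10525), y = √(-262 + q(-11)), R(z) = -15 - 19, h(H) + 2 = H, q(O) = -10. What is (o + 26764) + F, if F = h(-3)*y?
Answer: 26764 + √10491 - 20*I*√17 ≈ 26866.0 - 82.462*I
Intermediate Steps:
h(H) = -2 + H
R(z) = -34
y = 4*I*√17 (y = √(-262 - 10) = √(-272) = 4*I*√17 ≈ 16.492*I)
o = √10491 (o = √(-34 + 10525) = √10491 ≈ 102.43)
F = -20*I*√17 (F = (-2 - 3)*(4*I*√17) = -20*I*√17 ≈ -82.462*I)
(o + 26764) + F = (√10491 + 26764) - 20*I*√17 = (26764 + √10491) - 20*I*√17 = 26764 + √10491 - 20*I*√17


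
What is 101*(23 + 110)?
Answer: 13433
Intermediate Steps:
101*(23 + 110) = 101*133 = 13433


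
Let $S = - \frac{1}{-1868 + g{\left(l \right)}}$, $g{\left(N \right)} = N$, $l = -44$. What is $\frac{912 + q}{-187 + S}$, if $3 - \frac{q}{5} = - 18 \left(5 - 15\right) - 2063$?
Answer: $- \frac{19773904}{357543} \approx -55.305$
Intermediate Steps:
$S = \frac{1}{1912}$ ($S = - \frac{1}{-1868 - 44} = - \frac{1}{-1912} = \left(-1\right) \left(- \frac{1}{1912}\right) = \frac{1}{1912} \approx 0.00052301$)
$q = 9430$ ($q = 15 - 5 \left(- 18 \left(5 - 15\right) - 2063\right) = 15 - 5 \left(\left(-18\right) \left(-10\right) - 2063\right) = 15 - 5 \left(180 - 2063\right) = 15 - -9415 = 15 + 9415 = 9430$)
$\frac{912 + q}{-187 + S} = \frac{912 + 9430}{-187 + \frac{1}{1912}} = \frac{10342}{- \frac{357543}{1912}} = 10342 \left(- \frac{1912}{357543}\right) = - \frac{19773904}{357543}$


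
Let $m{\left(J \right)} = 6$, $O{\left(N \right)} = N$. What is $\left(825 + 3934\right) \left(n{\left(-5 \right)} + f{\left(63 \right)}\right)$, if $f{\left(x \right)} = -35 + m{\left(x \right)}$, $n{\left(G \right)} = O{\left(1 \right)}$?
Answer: $-133252$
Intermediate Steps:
$n{\left(G \right)} = 1$
$f{\left(x \right)} = -29$ ($f{\left(x \right)} = -35 + 6 = -29$)
$\left(825 + 3934\right) \left(n{\left(-5 \right)} + f{\left(63 \right)}\right) = \left(825 + 3934\right) \left(1 - 29\right) = 4759 \left(-28\right) = -133252$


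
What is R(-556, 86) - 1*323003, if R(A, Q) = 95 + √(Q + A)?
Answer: -322908 + I*√470 ≈ -3.2291e+5 + 21.679*I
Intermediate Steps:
R(A, Q) = 95 + √(A + Q)
R(-556, 86) - 1*323003 = (95 + √(-556 + 86)) - 1*323003 = (95 + √(-470)) - 323003 = (95 + I*√470) - 323003 = -322908 + I*√470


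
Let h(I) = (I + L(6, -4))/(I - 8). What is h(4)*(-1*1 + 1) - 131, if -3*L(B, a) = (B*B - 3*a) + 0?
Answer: -131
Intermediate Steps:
L(B, a) = a - B²/3 (L(B, a) = -((B*B - 3*a) + 0)/3 = -((B² - 3*a) + 0)/3 = -(B² - 3*a)/3 = a - B²/3)
h(I) = (-16 + I)/(-8 + I) (h(I) = (I + (-4 - ⅓*6²))/(I - 8) = (I + (-4 - ⅓*36))/(-8 + I) = (I + (-4 - 12))/(-8 + I) = (I - 16)/(-8 + I) = (-16 + I)/(-8 + I))
h(4)*(-1*1 + 1) - 131 = ((-16 + 4)/(-8 + 4))*(-1*1 + 1) - 131 = (-12/(-4))*(-1 + 1) - 131 = -¼*(-12)*0 - 131 = 3*0 - 131 = 0 - 131 = -131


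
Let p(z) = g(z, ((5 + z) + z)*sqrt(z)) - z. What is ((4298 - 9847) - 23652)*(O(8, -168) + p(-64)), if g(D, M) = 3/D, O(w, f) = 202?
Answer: -497030221/64 ≈ -7.7661e+6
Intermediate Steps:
p(z) = -z + 3/z (p(z) = 3/z - z = -z + 3/z)
((4298 - 9847) - 23652)*(O(8, -168) + p(-64)) = ((4298 - 9847) - 23652)*(202 + (-1*(-64) + 3/(-64))) = (-5549 - 23652)*(202 + (64 + 3*(-1/64))) = -29201*(202 + (64 - 3/64)) = -29201*(202 + 4093/64) = -29201*17021/64 = -497030221/64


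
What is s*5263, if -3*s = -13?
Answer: 68419/3 ≈ 22806.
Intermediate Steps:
s = 13/3 (s = -⅓*(-13) = 13/3 ≈ 4.3333)
s*5263 = (13/3)*5263 = 68419/3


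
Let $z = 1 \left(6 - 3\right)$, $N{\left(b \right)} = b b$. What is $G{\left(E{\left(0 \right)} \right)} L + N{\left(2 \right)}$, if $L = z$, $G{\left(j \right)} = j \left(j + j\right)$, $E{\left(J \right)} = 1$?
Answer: $10$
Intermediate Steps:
$N{\left(b \right)} = b^{2}$
$z = 3$ ($z = 1 \cdot 3 = 3$)
$G{\left(j \right)} = 2 j^{2}$ ($G{\left(j \right)} = j 2 j = 2 j^{2}$)
$L = 3$
$G{\left(E{\left(0 \right)} \right)} L + N{\left(2 \right)} = 2 \cdot 1^{2} \cdot 3 + 2^{2} = 2 \cdot 1 \cdot 3 + 4 = 2 \cdot 3 + 4 = 6 + 4 = 10$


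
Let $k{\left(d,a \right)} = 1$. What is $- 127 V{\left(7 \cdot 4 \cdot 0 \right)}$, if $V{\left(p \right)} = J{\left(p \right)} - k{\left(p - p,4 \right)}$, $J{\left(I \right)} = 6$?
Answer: $-635$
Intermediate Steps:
$V{\left(p \right)} = 5$ ($V{\left(p \right)} = 6 - 1 = 5$)
$- 127 V{\left(7 \cdot 4 \cdot 0 \right)} = \left(-127\right) 5 = -635$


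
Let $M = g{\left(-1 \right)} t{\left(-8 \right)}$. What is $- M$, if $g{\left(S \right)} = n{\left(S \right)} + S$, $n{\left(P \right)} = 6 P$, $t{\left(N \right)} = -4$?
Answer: $-28$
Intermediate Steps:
$g{\left(S \right)} = 7 S$ ($g{\left(S \right)} = 6 S + S = 7 S$)
$M = 28$ ($M = 7 \left(-1\right) \left(-4\right) = \left(-7\right) \left(-4\right) = 28$)
$- M = \left(-1\right) 28 = -28$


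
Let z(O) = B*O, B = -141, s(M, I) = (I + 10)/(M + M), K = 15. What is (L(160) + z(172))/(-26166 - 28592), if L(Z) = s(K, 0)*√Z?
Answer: 12126/27379 - 2*√10/82137 ≈ 0.44282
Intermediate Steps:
s(M, I) = (10 + I)/(2*M) (s(M, I) = (10 + I)/((2*M)) = (10 + I)*(1/(2*M)) = (10 + I)/(2*M))
L(Z) = √Z/3 (L(Z) = ((½)*(10 + 0)/15)*√Z = ((½)*(1/15)*10)*√Z = √Z/3)
z(O) = -141*O
(L(160) + z(172))/(-26166 - 28592) = (√160/3 - 141*172)/(-26166 - 28592) = ((4*√10)/3 - 24252)/(-54758) = (4*√10/3 - 24252)*(-1/54758) = (-24252 + 4*√10/3)*(-1/54758) = 12126/27379 - 2*√10/82137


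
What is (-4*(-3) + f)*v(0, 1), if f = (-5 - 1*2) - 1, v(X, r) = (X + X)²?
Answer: 0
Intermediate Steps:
v(X, r) = 4*X² (v(X, r) = (2*X)² = 4*X²)
f = -8 (f = (-5 - 2) - 1 = -7 - 1 = -8)
(-4*(-3) + f)*v(0, 1) = (-4*(-3) - 8)*(4*0²) = (12 - 8)*(4*0) = 4*0 = 0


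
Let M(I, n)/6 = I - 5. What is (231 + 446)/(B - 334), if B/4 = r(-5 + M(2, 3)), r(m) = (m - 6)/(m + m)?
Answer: -15571/7624 ≈ -2.0424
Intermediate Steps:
M(I, n) = -30 + 6*I (M(I, n) = 6*(I - 5) = 6*(-5 + I) = -30 + 6*I)
r(m) = (-6 + m)/(2*m) (r(m) = (-6 + m)/((2*m)) = (-6 + m)*(1/(2*m)) = (-6 + m)/(2*m))
B = 58/23 (B = 4*((-6 + (-5 + (-30 + 6*2)))/(2*(-5 + (-30 + 6*2)))) = 4*((-6 + (-5 + (-30 + 12)))/(2*(-5 + (-30 + 12)))) = 4*((-6 + (-5 - 18))/(2*(-5 - 18))) = 4*((½)*(-6 - 23)/(-23)) = 4*((½)*(-1/23)*(-29)) = 4*(29/46) = 58/23 ≈ 2.5217)
(231 + 446)/(B - 334) = (231 + 446)/(58/23 - 334) = 677/(-7624/23) = 677*(-23/7624) = -15571/7624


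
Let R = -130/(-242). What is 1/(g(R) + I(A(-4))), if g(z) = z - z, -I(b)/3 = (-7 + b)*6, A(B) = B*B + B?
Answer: -1/90 ≈ -0.011111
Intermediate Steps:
A(B) = B + B**2 (A(B) = B**2 + B = B + B**2)
R = 65/121 (R = -130*(-1/242) = 65/121 ≈ 0.53719)
I(b) = 126 - 18*b (I(b) = -3*(-7 + b)*6 = -3*(-42 + 6*b) = 126 - 18*b)
g(z) = 0
1/(g(R) + I(A(-4))) = 1/(0 + (126 - (-72)*(1 - 4))) = 1/(0 + (126 - (-72)*(-3))) = 1/(0 + (126 - 18*12)) = 1/(0 + (126 - 216)) = 1/(0 - 90) = 1/(-90) = -1/90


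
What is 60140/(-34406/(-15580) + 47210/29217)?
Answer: 13687889860200/870385951 ≈ 15726.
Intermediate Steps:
60140/(-34406/(-15580) + 47210/29217) = 60140/(-34406*(-1/15580) + 47210*(1/29217)) = 60140/(17203/7790 + 47210/29217) = 60140/(870385951/227600430) = 60140*(227600430/870385951) = 13687889860200/870385951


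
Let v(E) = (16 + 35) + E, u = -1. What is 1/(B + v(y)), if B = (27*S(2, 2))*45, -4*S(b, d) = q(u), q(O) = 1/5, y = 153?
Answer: 4/573 ≈ 0.0069808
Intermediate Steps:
q(O) = ⅕ (q(O) = 1*(⅕) = ⅕)
S(b, d) = -1/20 (S(b, d) = -¼*⅕ = -1/20)
v(E) = 51 + E
B = -243/4 (B = (27*(-1/20))*45 = -27/20*45 = -243/4 ≈ -60.750)
1/(B + v(y)) = 1/(-243/4 + (51 + 153)) = 1/(-243/4 + 204) = 1/(573/4) = 4/573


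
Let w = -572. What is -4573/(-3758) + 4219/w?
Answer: -6619623/1074788 ≈ -6.1590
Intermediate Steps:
-4573/(-3758) + 4219/w = -4573/(-3758) + 4219/(-572) = -4573*(-1/3758) + 4219*(-1/572) = 4573/3758 - 4219/572 = -6619623/1074788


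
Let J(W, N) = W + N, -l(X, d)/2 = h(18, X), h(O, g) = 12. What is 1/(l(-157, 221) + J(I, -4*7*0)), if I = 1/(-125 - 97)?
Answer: -222/5329 ≈ -0.041659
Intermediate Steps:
l(X, d) = -24 (l(X, d) = -2*12 = -24)
I = -1/222 (I = 1/(-222) = -1/222 ≈ -0.0045045)
J(W, N) = N + W
1/(l(-157, 221) + J(I, -4*7*0)) = 1/(-24 + (-4*7*0 - 1/222)) = 1/(-24 + (-28*0 - 1/222)) = 1/(-24 + (0 - 1/222)) = 1/(-24 - 1/222) = 1/(-5329/222) = -222/5329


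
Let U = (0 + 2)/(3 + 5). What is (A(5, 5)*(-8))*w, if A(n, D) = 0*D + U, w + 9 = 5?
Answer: 8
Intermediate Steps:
w = -4 (w = -9 + 5 = -4)
U = ¼ (U = 2/8 = 2*(⅛) = ¼ ≈ 0.25000)
A(n, D) = ¼ (A(n, D) = 0*D + ¼ = 0 + ¼ = ¼)
(A(5, 5)*(-8))*w = ((¼)*(-8))*(-4) = -2*(-4) = 8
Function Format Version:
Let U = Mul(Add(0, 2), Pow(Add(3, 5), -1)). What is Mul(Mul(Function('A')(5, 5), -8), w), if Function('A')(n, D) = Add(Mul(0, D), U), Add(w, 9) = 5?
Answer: 8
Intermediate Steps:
w = -4 (w = Add(-9, 5) = -4)
U = Rational(1, 4) (U = Mul(2, Pow(8, -1)) = Mul(2, Rational(1, 8)) = Rational(1, 4) ≈ 0.25000)
Function('A')(n, D) = Rational(1, 4) (Function('A')(n, D) = Add(Mul(0, D), Rational(1, 4)) = Add(0, Rational(1, 4)) = Rational(1, 4))
Mul(Mul(Function('A')(5, 5), -8), w) = Mul(Mul(Rational(1, 4), -8), -4) = Mul(-2, -4) = 8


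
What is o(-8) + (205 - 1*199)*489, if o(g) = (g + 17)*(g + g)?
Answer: 2790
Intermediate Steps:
o(g) = 2*g*(17 + g) (o(g) = (17 + g)*(2*g) = 2*g*(17 + g))
o(-8) + (205 - 1*199)*489 = 2*(-8)*(17 - 8) + (205 - 1*199)*489 = 2*(-8)*9 + (205 - 199)*489 = -144 + 6*489 = -144 + 2934 = 2790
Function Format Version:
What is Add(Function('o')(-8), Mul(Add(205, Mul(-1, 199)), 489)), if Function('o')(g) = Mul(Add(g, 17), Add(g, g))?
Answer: 2790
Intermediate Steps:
Function('o')(g) = Mul(2, g, Add(17, g)) (Function('o')(g) = Mul(Add(17, g), Mul(2, g)) = Mul(2, g, Add(17, g)))
Add(Function('o')(-8), Mul(Add(205, Mul(-1, 199)), 489)) = Add(Mul(2, -8, Add(17, -8)), Mul(Add(205, Mul(-1, 199)), 489)) = Add(Mul(2, -8, 9), Mul(Add(205, -199), 489)) = Add(-144, Mul(6, 489)) = Add(-144, 2934) = 2790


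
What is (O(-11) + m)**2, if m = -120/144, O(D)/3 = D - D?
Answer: 25/36 ≈ 0.69444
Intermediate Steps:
O(D) = 0 (O(D) = 3*(D - D) = 3*0 = 0)
m = -5/6 (m = -120*1/144 = -5/6 ≈ -0.83333)
(O(-11) + m)**2 = (0 - 5/6)**2 = (-5/6)**2 = 25/36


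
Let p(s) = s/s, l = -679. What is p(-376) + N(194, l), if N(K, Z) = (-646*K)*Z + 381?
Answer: 85095378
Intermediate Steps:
p(s) = 1
N(K, Z) = 381 - 646*K*Z (N(K, Z) = -646*K*Z + 381 = 381 - 646*K*Z)
p(-376) + N(194, l) = 1 + (381 - 646*194*(-679)) = 1 + (381 + 85094996) = 1 + 85095377 = 85095378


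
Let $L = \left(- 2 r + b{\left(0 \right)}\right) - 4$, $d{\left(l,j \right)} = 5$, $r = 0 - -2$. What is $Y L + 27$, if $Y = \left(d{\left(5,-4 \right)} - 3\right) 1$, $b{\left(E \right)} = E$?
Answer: $11$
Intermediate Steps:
$r = 2$ ($r = 0 + 2 = 2$)
$Y = 2$ ($Y = \left(5 - 3\right) 1 = 2 \cdot 1 = 2$)
$L = -8$ ($L = \left(\left(-2\right) 2 + 0\right) - 4 = \left(-4 + 0\right) - 4 = -4 - 4 = -8$)
$Y L + 27 = 2 \left(-8\right) + 27 = -16 + 27 = 11$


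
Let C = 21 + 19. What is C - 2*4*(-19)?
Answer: 192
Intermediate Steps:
C = 40
C - 2*4*(-19) = 40 - 2*4*(-19) = 40 - 8*(-19) = 40 + 152 = 192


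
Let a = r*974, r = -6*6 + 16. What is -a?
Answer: 19480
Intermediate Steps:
r = -20 (r = -36 + 16 = -20)
a = -19480 (a = -20*974 = -19480)
-a = -1*(-19480) = 19480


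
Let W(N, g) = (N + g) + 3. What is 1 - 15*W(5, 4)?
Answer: -179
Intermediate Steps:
W(N, g) = 3 + N + g
1 - 15*W(5, 4) = 1 - 15*(3 + 5 + 4) = 1 - 15*12 = 1 - 180 = -179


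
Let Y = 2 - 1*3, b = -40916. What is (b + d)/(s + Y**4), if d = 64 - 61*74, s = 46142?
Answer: -15122/15381 ≈ -0.98316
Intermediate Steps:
d = -4450 (d = 64 - 4514 = -4450)
Y = -1 (Y = 2 - 3 = -1)
(b + d)/(s + Y**4) = (-40916 - 4450)/(46142 + (-1)**4) = -45366/(46142 + 1) = -45366/46143 = -45366*1/46143 = -15122/15381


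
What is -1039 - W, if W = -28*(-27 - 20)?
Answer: -2355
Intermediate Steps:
W = 1316 (W = -28*(-47) = 1316)
-1039 - W = -1039 - 1*1316 = -1039 - 1316 = -2355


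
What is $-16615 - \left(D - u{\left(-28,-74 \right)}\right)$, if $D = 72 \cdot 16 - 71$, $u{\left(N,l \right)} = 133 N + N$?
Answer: $-21448$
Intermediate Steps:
$u{\left(N,l \right)} = 134 N$
$D = 1081$ ($D = 1152 - 71 = 1081$)
$-16615 - \left(D - u{\left(-28,-74 \right)}\right) = -16615 - \left(1081 - 134 \left(-28\right)\right) = -16615 - \left(1081 - -3752\right) = -16615 - \left(1081 + 3752\right) = -16615 - 4833 = -21448$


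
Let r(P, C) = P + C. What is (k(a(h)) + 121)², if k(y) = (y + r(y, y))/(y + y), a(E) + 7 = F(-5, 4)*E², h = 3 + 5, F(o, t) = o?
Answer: 60025/4 ≈ 15006.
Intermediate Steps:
r(P, C) = C + P
h = 8
a(E) = -7 - 5*E²
k(y) = 3/2 (k(y) = (y + (y + y))/(y + y) = (y + 2*y)/((2*y)) = (3*y)*(1/(2*y)) = 3/2)
(k(a(h)) + 121)² = (3/2 + 121)² = (245/2)² = 60025/4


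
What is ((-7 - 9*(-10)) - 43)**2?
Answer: 1600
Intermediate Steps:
((-7 - 9*(-10)) - 43)**2 = ((-7 + 90) - 43)**2 = (83 - 43)**2 = 40**2 = 1600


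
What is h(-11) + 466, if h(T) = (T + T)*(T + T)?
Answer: 950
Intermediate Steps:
h(T) = 4*T**2 (h(T) = (2*T)*(2*T) = 4*T**2)
h(-11) + 466 = 4*(-11)**2 + 466 = 4*121 + 466 = 484 + 466 = 950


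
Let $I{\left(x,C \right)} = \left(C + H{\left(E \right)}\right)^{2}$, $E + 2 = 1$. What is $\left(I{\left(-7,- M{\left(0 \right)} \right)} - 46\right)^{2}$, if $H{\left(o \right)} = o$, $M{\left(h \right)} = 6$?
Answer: $9$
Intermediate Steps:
$E = -1$ ($E = -2 + 1 = -1$)
$I{\left(x,C \right)} = \left(-1 + C\right)^{2}$ ($I{\left(x,C \right)} = \left(C - 1\right)^{2} = \left(-1 + C\right)^{2}$)
$\left(I{\left(-7,- M{\left(0 \right)} \right)} - 46\right)^{2} = \left(\left(-1 - 6\right)^{2} - 46\right)^{2} = \left(\left(-7\right)^{2} - 46\right)^{2} = \left(49 - 46\right)^{2} = 3^{2} = 9$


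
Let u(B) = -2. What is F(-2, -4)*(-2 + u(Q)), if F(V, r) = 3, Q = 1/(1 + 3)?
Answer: -12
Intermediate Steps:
Q = 1/4 ≈ 0.25000
F(-2, -4)*(-2 + u(Q)) = 3*(-2 - 2) = 3*(-4) = -12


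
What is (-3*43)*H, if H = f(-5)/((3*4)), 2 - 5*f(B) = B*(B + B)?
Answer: 516/5 ≈ 103.20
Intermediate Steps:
f(B) = ⅖ - 2*B²/5 (f(B) = ⅖ - B*(B + B)/5 = ⅖ - B*2*B/5 = ⅖ - 2*B²/5)
H = -⅘ (H = (⅖ - ⅖*(-5)²)/((3*4)) = (⅖ - ⅖*25)/12 = (⅖ - 10)*(1/12) = -48/5*1/12 = -⅘ ≈ -0.80000)
(-3*43)*H = -3*43*(-⅘) = -129*(-⅘) = 516/5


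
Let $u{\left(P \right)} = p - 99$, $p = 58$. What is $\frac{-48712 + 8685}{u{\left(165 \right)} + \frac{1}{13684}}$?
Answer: $\frac{547729468}{561043} \approx 976.27$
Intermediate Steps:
$u{\left(P \right)} = -41$ ($u{\left(P \right)} = 58 - 99 = -41$)
$\frac{-48712 + 8685}{u{\left(165 \right)} + \frac{1}{13684}} = \frac{-48712 + 8685}{-41 + \frac{1}{13684}} = - \frac{40027}{-41 + \frac{1}{13684}} = - \frac{40027}{- \frac{561043}{13684}} = \left(-40027\right) \left(- \frac{13684}{561043}\right) = \frac{547729468}{561043}$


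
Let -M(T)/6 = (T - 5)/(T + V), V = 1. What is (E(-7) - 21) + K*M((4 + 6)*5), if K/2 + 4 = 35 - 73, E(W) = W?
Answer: 7084/17 ≈ 416.71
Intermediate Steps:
M(T) = -6*(-5 + T)/(1 + T) (M(T) = -6*(T - 5)/(T + 1) = -6*(-5 + T)/(1 + T))
K = -84 (K = -8 + 2*(35 - 73) = -8 + 2*(-38) = -8 - 76 = -84)
(E(-7) - 21) + K*M((4 + 6)*5) = (-7 - 21) - 504*(5 - (4 + 6)*5)/(1 + (4 + 6)*5) = -28 - 504*(5 - 10*5)/(1 + 10*5) = -28 - 504*(5 - 1*50)/(1 + 50) = -28 - 504*(5 - 50)/51 = -28 - 504*(-45)/51 = -28 - 84*(-90/17) = -28 + 7560/17 = 7084/17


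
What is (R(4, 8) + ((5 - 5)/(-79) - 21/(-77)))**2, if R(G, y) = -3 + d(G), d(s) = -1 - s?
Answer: 7225/121 ≈ 59.711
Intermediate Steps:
R(G, y) = -4 - G (R(G, y) = -3 + (-1 - G) = -4 - G)
(R(4, 8) + ((5 - 5)/(-79) - 21/(-77)))**2 = ((-4 - 1*4) + ((5 - 5)/(-79) - 21/(-77)))**2 = ((-4 - 4) + (0*(-1/79) - 21*(-1/77)))**2 = (-8 + (0 + 3/11))**2 = (-8 + 3/11)**2 = (-85/11)**2 = 7225/121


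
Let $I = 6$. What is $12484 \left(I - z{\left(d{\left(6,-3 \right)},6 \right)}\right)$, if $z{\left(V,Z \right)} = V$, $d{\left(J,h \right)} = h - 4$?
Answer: $162292$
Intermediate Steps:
$d{\left(J,h \right)} = -4 + h$
$12484 \left(I - z{\left(d{\left(6,-3 \right)},6 \right)}\right) = 12484 \left(6 - \left(-4 - 3\right)\right) = 12484 \left(6 - -7\right) = 12484 \left(6 + 7\right) = 12484 \cdot 13 = 162292$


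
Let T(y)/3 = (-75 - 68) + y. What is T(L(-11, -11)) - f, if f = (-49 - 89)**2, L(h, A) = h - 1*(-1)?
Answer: -19503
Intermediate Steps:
L(h, A) = 1 + h (L(h, A) = h + 1 = 1 + h)
T(y) = -429 + 3*y (T(y) = 3*((-75 - 68) + y) = 3*(-143 + y) = -429 + 3*y)
f = 19044 (f = (-138)**2 = 19044)
T(L(-11, -11)) - f = (-429 + 3*(1 - 11)) - 1*19044 = (-429 + 3*(-10)) - 19044 = (-429 - 30) - 19044 = -459 - 19044 = -19503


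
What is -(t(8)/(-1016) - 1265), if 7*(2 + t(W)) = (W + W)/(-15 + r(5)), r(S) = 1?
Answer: 31488327/24892 ≈ 1265.0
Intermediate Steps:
t(W) = -2 - W/49 (t(W) = -2 + ((W + W)/(-15 + 1))/7 = -2 + ((2*W)/(-14))/7 = -2 + ((2*W)*(-1/14))/7 = -2 + (-W/7)/7 = -2 - W/49)
-(t(8)/(-1016) - 1265) = -((-2 - 1/49*8)/(-1016) - 1265) = -((-2 - 8/49)*(-1/1016) - 1265) = -(-106/49*(-1/1016) - 1265) = -(53/24892 - 1265) = -1*(-31488327/24892) = 31488327/24892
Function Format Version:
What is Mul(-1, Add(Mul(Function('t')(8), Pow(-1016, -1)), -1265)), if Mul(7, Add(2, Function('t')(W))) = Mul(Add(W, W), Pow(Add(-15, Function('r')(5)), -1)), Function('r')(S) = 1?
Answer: Rational(31488327, 24892) ≈ 1265.0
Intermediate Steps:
Function('t')(W) = Add(-2, Mul(Rational(-1, 49), W)) (Function('t')(W) = Add(-2, Mul(Rational(1, 7), Mul(Add(W, W), Pow(Add(-15, 1), -1)))) = Add(-2, Mul(Rational(1, 7), Mul(Mul(2, W), Pow(-14, -1)))) = Add(-2, Mul(Rational(1, 7), Mul(Mul(2, W), Rational(-1, 14)))) = Add(-2, Mul(Rational(1, 7), Mul(Rational(-1, 7), W))) = Add(-2, Mul(Rational(-1, 49), W)))
Mul(-1, Add(Mul(Function('t')(8), Pow(-1016, -1)), -1265)) = Mul(-1, Add(Mul(Add(-2, Mul(Rational(-1, 49), 8)), Pow(-1016, -1)), -1265)) = Mul(-1, Add(Mul(Add(-2, Rational(-8, 49)), Rational(-1, 1016)), -1265)) = Mul(-1, Add(Mul(Rational(-106, 49), Rational(-1, 1016)), -1265)) = Mul(-1, Add(Rational(53, 24892), -1265)) = Mul(-1, Rational(-31488327, 24892)) = Rational(31488327, 24892)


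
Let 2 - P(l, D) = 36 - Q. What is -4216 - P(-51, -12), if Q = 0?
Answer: -4182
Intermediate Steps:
P(l, D) = -34 (P(l, D) = 2 - (36 - 1*0) = 2 - (36 + 0) = 2 - 1*36 = 2 - 36 = -34)
-4216 - P(-51, -12) = -4216 - 1*(-34) = -4216 + 34 = -4182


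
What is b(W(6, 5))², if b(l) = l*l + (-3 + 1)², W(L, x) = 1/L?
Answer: 21025/1296 ≈ 16.223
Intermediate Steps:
b(l) = 4 + l² (b(l) = l² + (-2)² = l² + 4 = 4 + l²)
b(W(6, 5))² = (4 + (1/6)²)² = (4 + (⅙)²)² = (4 + 1/36)² = (145/36)² = 21025/1296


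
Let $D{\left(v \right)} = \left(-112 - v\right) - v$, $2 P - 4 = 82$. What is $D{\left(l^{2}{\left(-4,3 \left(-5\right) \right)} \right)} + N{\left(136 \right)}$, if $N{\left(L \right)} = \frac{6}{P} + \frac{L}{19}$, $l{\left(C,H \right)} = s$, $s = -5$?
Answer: $- \frac{126392}{817} \approx -154.7$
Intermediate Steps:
$P = 43$ ($P = 2 + \frac{1}{2} \cdot 82 = 2 + 41 = 43$)
$l{\left(C,H \right)} = -5$
$N{\left(L \right)} = \frac{6}{43} + \frac{L}{19}$
$D{\left(v \right)} = -112 - 2 v$
$D{\left(l^{2}{\left(-4,3 \left(-5\right) \right)} \right)} + N{\left(136 \right)} = \left(-112 - 2 \left(-5\right)^{2}\right) + \left(\frac{6}{43} + \frac{1}{19} \cdot 136\right) = \left(-112 - 50\right) + \left(\frac{6}{43} + \frac{136}{19}\right) = \left(-112 - 50\right) + \frac{5962}{817} = -162 + \frac{5962}{817} = - \frac{126392}{817}$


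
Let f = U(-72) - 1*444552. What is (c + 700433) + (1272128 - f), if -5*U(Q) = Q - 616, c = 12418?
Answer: 12146967/5 ≈ 2.4294e+6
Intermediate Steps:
U(Q) = 616/5 - Q/5 (U(Q) = -(Q - 616)/5 = -(-616 + Q)/5 = 616/5 - Q/5)
f = -2222072/5 (f = (616/5 - ⅕*(-72)) - 1*444552 = (616/5 + 72/5) - 444552 = 688/5 - 444552 = -2222072/5 ≈ -4.4441e+5)
(c + 700433) + (1272128 - f) = (12418 + 700433) + (1272128 - 1*(-2222072/5)) = 712851 + (1272128 + 2222072/5) = 712851 + 8582712/5 = 12146967/5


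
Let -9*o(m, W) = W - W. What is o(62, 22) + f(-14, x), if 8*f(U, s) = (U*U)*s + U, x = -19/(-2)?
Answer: 231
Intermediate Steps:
o(m, W) = 0 (o(m, W) = -(W - W)/9 = -⅑*0 = 0)
x = 19/2 (x = -19*(-½) = 19/2 ≈ 9.5000)
f(U, s) = U/8 + s*U²/8 (f(U, s) = ((U*U)*s + U)/8 = (U²*s + U)/8 = (s*U² + U)/8 = (U + s*U²)/8 = U/8 + s*U²/8)
o(62, 22) + f(-14, x) = 0 + (⅛)*(-14)*(1 - 14*19/2) = 0 + (⅛)*(-14)*(1 - 133) = 0 + (⅛)*(-14)*(-132) = 0 + 231 = 231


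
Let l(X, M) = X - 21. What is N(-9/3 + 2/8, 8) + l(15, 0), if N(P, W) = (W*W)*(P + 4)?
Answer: 74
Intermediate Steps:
l(X, M) = -21 + X
N(P, W) = W²*(4 + P)
N(-9/3 + 2/8, 8) + l(15, 0) = 8²*(4 + (-9/3 + 2/8)) + (-21 + 15) = 64*(4 + (-9*⅓ + 2*(⅛))) - 6 = 64*(4 + (-3 + ¼)) - 6 = 64*(4 - 11/4) - 6 = 64*(5/4) - 6 = 80 - 6 = 74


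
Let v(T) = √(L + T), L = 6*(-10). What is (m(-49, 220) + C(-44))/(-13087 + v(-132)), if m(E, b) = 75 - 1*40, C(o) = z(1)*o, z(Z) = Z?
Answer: 117783/171269761 + 72*I*√3/171269761 ≈ 0.0006877 + 7.2814e-7*I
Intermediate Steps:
L = -60
C(o) = o (C(o) = 1*o = o)
v(T) = √(-60 + T)
m(E, b) = 35 (m(E, b) = 75 - 40 = 35)
(m(-49, 220) + C(-44))/(-13087 + v(-132)) = (35 - 44)/(-13087 + √(-60 - 132)) = -9/(-13087 + √(-192)) = -9/(-13087 + 8*I*√3)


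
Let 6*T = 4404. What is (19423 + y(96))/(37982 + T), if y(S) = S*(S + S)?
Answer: 37855/38716 ≈ 0.97776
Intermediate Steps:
T = 734 (T = (1/6)*4404 = 734)
y(S) = 2*S**2 (y(S) = S*(2*S) = 2*S**2)
(19423 + y(96))/(37982 + T) = (19423 + 2*96**2)/(37982 + 734) = (19423 + 2*9216)/38716 = (19423 + 18432)*(1/38716) = 37855*(1/38716) = 37855/38716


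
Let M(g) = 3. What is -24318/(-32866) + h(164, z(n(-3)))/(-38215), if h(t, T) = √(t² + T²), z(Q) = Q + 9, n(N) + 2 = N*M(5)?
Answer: 12159/16433 - 2*√269/7643 ≈ 0.73562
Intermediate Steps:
n(N) = -2 + 3*N (n(N) = -2 + N*3 = -2 + 3*N)
z(Q) = 9 + Q
h(t, T) = √(T² + t²)
-24318/(-32866) + h(164, z(n(-3)))/(-38215) = -24318/(-32866) + √((9 + (-2 + 3*(-3)))² + 164²)/(-38215) = -24318*(-1/32866) + √((9 + (-2 - 9))² + 26896)*(-1/38215) = 12159/16433 + √((9 - 11)² + 26896)*(-1/38215) = 12159/16433 + √((-2)² + 26896)*(-1/38215) = 12159/16433 + √(4 + 26896)*(-1/38215) = 12159/16433 + √26900*(-1/38215) = 12159/16433 + (10*√269)*(-1/38215) = 12159/16433 - 2*√269/7643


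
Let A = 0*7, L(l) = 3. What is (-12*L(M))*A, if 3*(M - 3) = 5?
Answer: 0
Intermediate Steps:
M = 14/3 (M = 3 + (⅓)*5 = 3 + 5/3 = 14/3 ≈ 4.6667)
A = 0
(-12*L(M))*A = -12*3*0 = -36*0 = 0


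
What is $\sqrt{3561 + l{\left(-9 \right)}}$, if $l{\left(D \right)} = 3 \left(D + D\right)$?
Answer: $\sqrt{3507} \approx 59.22$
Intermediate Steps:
$l{\left(D \right)} = 6 D$ ($l{\left(D \right)} = 3 \cdot 2 D = 6 D$)
$\sqrt{3561 + l{\left(-9 \right)}} = \sqrt{3561 + 6 \left(-9\right)} = \sqrt{3561 - 54} = \sqrt{3507}$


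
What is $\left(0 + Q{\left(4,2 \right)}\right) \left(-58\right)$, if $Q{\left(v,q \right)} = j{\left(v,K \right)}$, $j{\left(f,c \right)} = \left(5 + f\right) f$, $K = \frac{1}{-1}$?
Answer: $-2088$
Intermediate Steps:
$K = -1$
$j{\left(f,c \right)} = f \left(5 + f\right)$
$Q{\left(v,q \right)} = v \left(5 + v\right)$
$\left(0 + Q{\left(4,2 \right)}\right) \left(-58\right) = \left(0 + 4 \left(5 + 4\right)\right) \left(-58\right) = \left(0 + 4 \cdot 9\right) \left(-58\right) = \left(0 + 36\right) \left(-58\right) = 36 \left(-58\right) = -2088$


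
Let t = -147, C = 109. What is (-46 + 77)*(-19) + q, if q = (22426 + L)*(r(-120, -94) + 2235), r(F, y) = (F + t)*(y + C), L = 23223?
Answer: -80799319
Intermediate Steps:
r(F, y) = (-147 + F)*(109 + y) (r(F, y) = (F - 147)*(y + 109) = (-147 + F)*(109 + y))
q = -80798730 (q = (22426 + 23223)*((-16023 - 147*(-94) + 109*(-120) - 120*(-94)) + 2235) = 45649*((-16023 + 13818 - 13080 + 11280) + 2235) = 45649*(-4005 + 2235) = 45649*(-1770) = -80798730)
(-46 + 77)*(-19) + q = (-46 + 77)*(-19) - 80798730 = 31*(-19) - 80798730 = -589 - 80798730 = -80799319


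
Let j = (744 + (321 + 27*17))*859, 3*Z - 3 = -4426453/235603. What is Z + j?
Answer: 925291251200/706809 ≈ 1.3091e+6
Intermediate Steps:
Z = -3719644/706809 (Z = 1 + (-4426453/235603)/3 = 1 + (-4426453*1/235603)/3 = 1 + (⅓)*(-4426453/235603) = 1 - 4426453/706809 = -3719644/706809 ≈ -5.2626)
j = 1309116 (j = (744 + (321 + 459))*859 = (744 + 780)*859 = 1524*859 = 1309116)
Z + j = -3719644/706809 + 1309116 = 925291251200/706809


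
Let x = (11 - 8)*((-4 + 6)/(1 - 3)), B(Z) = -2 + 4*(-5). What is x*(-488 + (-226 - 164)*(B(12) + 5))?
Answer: -18426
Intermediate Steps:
B(Z) = -22 (B(Z) = -2 - 20 = -22)
x = -3 (x = 3*(2/(-2)) = 3*(2*(-1/2)) = 3*(-1) = -3)
x*(-488 + (-226 - 164)*(B(12) + 5)) = -3*(-488 + (-226 - 164)*(-22 + 5)) = -3*(-488 - 390*(-17)) = -3*(-488 + 6630) = -3*6142 = -18426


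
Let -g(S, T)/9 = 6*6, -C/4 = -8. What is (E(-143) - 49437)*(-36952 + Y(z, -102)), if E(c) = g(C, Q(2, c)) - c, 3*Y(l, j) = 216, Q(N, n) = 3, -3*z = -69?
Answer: 1829911840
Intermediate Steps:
z = 23 (z = -⅓*(-69) = 23)
C = 32 (C = -4*(-8) = 32)
Y(l, j) = 72 (Y(l, j) = (⅓)*216 = 72)
g(S, T) = -324 (g(S, T) = -54*6 = -9*36 = -324)
E(c) = -324 - c
(E(-143) - 49437)*(-36952 + Y(z, -102)) = ((-324 - 1*(-143)) - 49437)*(-36952 + 72) = ((-324 + 143) - 49437)*(-36880) = (-181 - 49437)*(-36880) = -49618*(-36880) = 1829911840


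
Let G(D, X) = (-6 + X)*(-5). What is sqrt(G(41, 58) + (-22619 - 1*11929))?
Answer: 2*I*sqrt(8702) ≈ 186.57*I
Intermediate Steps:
G(D, X) = 30 - 5*X
sqrt(G(41, 58) + (-22619 - 1*11929)) = sqrt((30 - 5*58) + (-22619 - 1*11929)) = sqrt((30 - 290) + (-22619 - 11929)) = sqrt(-260 - 34548) = sqrt(-34808) = 2*I*sqrt(8702)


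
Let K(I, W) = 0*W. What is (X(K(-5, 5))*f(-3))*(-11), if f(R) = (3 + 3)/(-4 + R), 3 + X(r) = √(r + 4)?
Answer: -66/7 ≈ -9.4286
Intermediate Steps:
K(I, W) = 0
X(r) = -3 + √(4 + r) (X(r) = -3 + √(r + 4) = -3 + √(4 + r))
f(R) = 6/(-4 + R)
(X(K(-5, 5))*f(-3))*(-11) = ((-3 + √(4 + 0))*(6/(-4 - 3)))*(-11) = ((-3 + √4)*(6/(-7)))*(-11) = ((-3 + 2)*(6*(-⅐)))*(-11) = -1*(-6/7)*(-11) = (6/7)*(-11) = -66/7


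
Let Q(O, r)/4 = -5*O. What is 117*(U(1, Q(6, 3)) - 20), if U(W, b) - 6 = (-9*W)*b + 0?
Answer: 124722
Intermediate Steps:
Q(O, r) = -20*O (Q(O, r) = 4*(-5*O) = -20*O)
U(W, b) = 6 - 9*W*b (U(W, b) = 6 + ((-9*W)*b + 0) = 6 + (-9*W*b + 0) = 6 - 9*W*b)
117*(U(1, Q(6, 3)) - 20) = 117*((6 - 9*1*(-20*6)) - 20) = 117*((6 - 9*1*(-120)) - 20) = 117*((6 + 1080) - 20) = 117*(1086 - 20) = 117*1066 = 124722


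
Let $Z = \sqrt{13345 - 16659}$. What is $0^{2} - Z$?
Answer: $- i \sqrt{3314} \approx - 57.567 i$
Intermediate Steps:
$Z = i \sqrt{3314}$ ($Z = \sqrt{-3314} = i \sqrt{3314} \approx 57.567 i$)
$0^{2} - Z = 0^{2} - i \sqrt{3314} = 0 - i \sqrt{3314} = - i \sqrt{3314}$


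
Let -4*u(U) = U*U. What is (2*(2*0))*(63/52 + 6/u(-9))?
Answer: 0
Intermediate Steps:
u(U) = -U²/4 (u(U) = -U*U/4 = -U²/4)
(2*(2*0))*(63/52 + 6/u(-9)) = (2*(2*0))*(63/52 + 6/((-¼*(-9)²))) = (2*0)*(63*(1/52) + 6/((-¼*81))) = 0*(63/52 + 6/(-81/4)) = 0*(63/52 + 6*(-4/81)) = 0*(63/52 - 8/27) = 0*(1285/1404) = 0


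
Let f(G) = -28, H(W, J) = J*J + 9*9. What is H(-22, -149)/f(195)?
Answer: -11141/14 ≈ -795.79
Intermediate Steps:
H(W, J) = 81 + J² (H(W, J) = J² + 81 = 81 + J²)
H(-22, -149)/f(195) = (81 + (-149)²)/(-28) = (81 + 22201)*(-1/28) = 22282*(-1/28) = -11141/14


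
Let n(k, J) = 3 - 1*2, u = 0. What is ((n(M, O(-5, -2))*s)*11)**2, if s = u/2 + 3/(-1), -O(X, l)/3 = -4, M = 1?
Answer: 1089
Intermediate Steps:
O(X, l) = 12 (O(X, l) = -3*(-4) = 12)
n(k, J) = 1 (n(k, J) = 3 - 2 = 1)
s = -3 (s = 0/2 + 3/(-1) = 0*(1/2) + 3*(-1) = 0 - 3 = -3)
((n(M, O(-5, -2))*s)*11)**2 = ((1*(-3))*11)**2 = (-3*11)**2 = (-33)**2 = 1089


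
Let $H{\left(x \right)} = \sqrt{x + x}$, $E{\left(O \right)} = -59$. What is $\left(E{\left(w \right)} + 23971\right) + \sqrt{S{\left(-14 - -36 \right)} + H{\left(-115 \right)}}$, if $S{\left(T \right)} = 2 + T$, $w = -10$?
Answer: $23912 + \sqrt{24 + i \sqrt{230}} \approx 23917.0 + 1.4816 i$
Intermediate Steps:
$H{\left(x \right)} = \sqrt{2} \sqrt{x}$ ($H{\left(x \right)} = \sqrt{2 x} = \sqrt{2} \sqrt{x}$)
$\left(E{\left(w \right)} + 23971\right) + \sqrt{S{\left(-14 - -36 \right)} + H{\left(-115 \right)}} = \left(-59 + 23971\right) + \sqrt{\left(2 - -22\right) + \sqrt{2} \sqrt{-115}} = 23912 + \sqrt{\left(2 + \left(-14 + 36\right)\right) + \sqrt{2} i \sqrt{115}} = 23912 + \sqrt{\left(2 + 22\right) + i \sqrt{230}} = 23912 + \sqrt{24 + i \sqrt{230}}$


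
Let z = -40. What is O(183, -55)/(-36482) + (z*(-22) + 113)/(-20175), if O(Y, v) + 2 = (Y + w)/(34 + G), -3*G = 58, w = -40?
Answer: -48510643/981365800 ≈ -0.049432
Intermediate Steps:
G = -58/3 (G = -⅓*58 = -58/3 ≈ -19.333)
O(Y, v) = -52/11 + 3*Y/44 (O(Y, v) = -2 + (Y - 40)/(34 - 58/3) = -2 + (-40 + Y)/(44/3) = -2 + (-40 + Y)*(3/44) = -2 + (-30/11 + 3*Y/44) = -52/11 + 3*Y/44)
O(183, -55)/(-36482) + (z*(-22) + 113)/(-20175) = (-52/11 + (3/44)*183)/(-36482) + (-40*(-22) + 113)/(-20175) = (-52/11 + 549/44)*(-1/36482) + (880 + 113)*(-1/20175) = (31/4)*(-1/36482) + 993*(-1/20175) = -31/145928 - 331/6725 = -48510643/981365800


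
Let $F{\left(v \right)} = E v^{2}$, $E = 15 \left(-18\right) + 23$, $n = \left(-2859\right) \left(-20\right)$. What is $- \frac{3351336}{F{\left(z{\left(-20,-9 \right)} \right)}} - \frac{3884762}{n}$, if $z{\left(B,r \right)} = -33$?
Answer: $- \frac{15801954529}{284823110} \approx -55.48$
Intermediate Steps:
$n = 57180$
$E = -247$ ($E = -270 + 23 = -247$)
$F{\left(v \right)} = - 247 v^{2}$
$- \frac{3351336}{F{\left(z{\left(-20,-9 \right)} \right)}} - \frac{3884762}{n} = - \frac{3351336}{\left(-247\right) \left(-33\right)^{2}} - \frac{3884762}{57180} = - \frac{3351336}{\left(-247\right) 1089} - \frac{1942381}{28590} = - \frac{3351336}{-268983} - \frac{1942381}{28590} = \left(-3351336\right) \left(- \frac{1}{268983}\right) - \frac{1942381}{28590} = \frac{1117112}{89661} - \frac{1942381}{28590} = - \frac{15801954529}{284823110}$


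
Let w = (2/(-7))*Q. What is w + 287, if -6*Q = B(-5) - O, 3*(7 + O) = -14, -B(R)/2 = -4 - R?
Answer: 18110/63 ≈ 287.46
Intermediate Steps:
B(R) = 8 + 2*R (B(R) = -2*(-4 - R) = 8 + 2*R)
O = -35/3 (O = -7 + (1/3)*(-14) = -7 - 14/3 = -35/3 ≈ -11.667)
Q = -29/18 (Q = -((8 + 2*(-5)) - 1*(-35/3))/6 = -((8 - 10) + 35/3)/6 = -(-2 + 35/3)/6 = -1/6*29/3 = -29/18 ≈ -1.6111)
w = 29/63 (w = (2/(-7))*(-29/18) = (2*(-1/7))*(-29/18) = -2/7*(-29/18) = 29/63 ≈ 0.46032)
w + 287 = 29/63 + 287 = 18110/63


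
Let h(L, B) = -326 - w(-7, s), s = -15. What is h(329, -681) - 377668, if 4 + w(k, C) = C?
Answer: -377975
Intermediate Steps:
w(k, C) = -4 + C
h(L, B) = -307 (h(L, B) = -326 - (-4 - 15) = -326 - 1*(-19) = -326 + 19 = -307)
h(329, -681) - 377668 = -307 - 377668 = -377975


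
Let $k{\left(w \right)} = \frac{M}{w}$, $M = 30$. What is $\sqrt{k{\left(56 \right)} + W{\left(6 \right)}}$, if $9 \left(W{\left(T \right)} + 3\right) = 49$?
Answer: $\frac{\sqrt{5257}}{42} \approx 1.7263$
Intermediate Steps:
$W{\left(T \right)} = \frac{22}{9}$ ($W{\left(T \right)} = -3 + \frac{1}{9} \cdot 49 = -3 + \frac{49}{9} = \frac{22}{9}$)
$k{\left(w \right)} = \frac{30}{w}$
$\sqrt{k{\left(56 \right)} + W{\left(6 \right)}} = \sqrt{\frac{30}{56} + \frac{22}{9}} = \sqrt{30 \cdot \frac{1}{56} + \frac{22}{9}} = \sqrt{\frac{15}{28} + \frac{22}{9}} = \sqrt{\frac{751}{252}} = \frac{\sqrt{5257}}{42}$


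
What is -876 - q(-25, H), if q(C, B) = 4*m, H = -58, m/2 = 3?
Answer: -900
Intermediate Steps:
m = 6 (m = 2*3 = 6)
q(C, B) = 24 (q(C, B) = 4*6 = 24)
-876 - q(-25, H) = -876 - 1*24 = -876 - 24 = -900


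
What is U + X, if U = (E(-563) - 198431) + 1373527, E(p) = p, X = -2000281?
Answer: -825748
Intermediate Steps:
U = 1174533 (U = (-563 - 198431) + 1373527 = -198994 + 1373527 = 1174533)
U + X = 1174533 - 2000281 = -825748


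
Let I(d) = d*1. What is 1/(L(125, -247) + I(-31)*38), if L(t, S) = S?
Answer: -1/1425 ≈ -0.00070175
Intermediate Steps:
I(d) = d
1/(L(125, -247) + I(-31)*38) = 1/(-247 - 31*38) = 1/(-247 - 1178) = 1/(-1425) = -1/1425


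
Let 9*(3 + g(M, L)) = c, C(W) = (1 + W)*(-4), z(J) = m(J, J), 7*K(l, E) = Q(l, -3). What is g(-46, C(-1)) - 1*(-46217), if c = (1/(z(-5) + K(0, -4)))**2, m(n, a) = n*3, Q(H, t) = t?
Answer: 4851360913/104976 ≈ 46214.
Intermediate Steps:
K(l, E) = -3/7 (K(l, E) = (1/7)*(-3) = -3/7)
m(n, a) = 3*n
z(J) = 3*J
C(W) = -4 - 4*W
c = 49/11664 (c = (1/(3*(-5) - 3/7))**2 = (1/(-15 - 3/7))**2 = (1/(-108/7))**2 = (-7/108)**2 = 49/11664 ≈ 0.0042010)
g(M, L) = -314879/104976 (g(M, L) = -3 + (1/9)*(49/11664) = -3 + 49/104976 = -314879/104976)
g(-46, C(-1)) - 1*(-46217) = -314879/104976 - 1*(-46217) = -314879/104976 + 46217 = 4851360913/104976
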